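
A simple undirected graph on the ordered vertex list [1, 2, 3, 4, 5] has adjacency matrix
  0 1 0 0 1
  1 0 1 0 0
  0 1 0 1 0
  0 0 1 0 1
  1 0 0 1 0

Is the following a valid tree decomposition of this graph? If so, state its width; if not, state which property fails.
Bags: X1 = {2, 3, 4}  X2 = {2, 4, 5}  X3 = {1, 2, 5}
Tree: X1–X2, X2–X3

Checking the three conditions: (i) the bags cover all of {1, 2, 3, 4, 5}; (ii) for each edge, some bag contains both endpoints; (iii) the bags containing any fixed vertex form a subtree. All hold, so the decomposition is valid with width 3 − 1 = 2.

Yes; width 2.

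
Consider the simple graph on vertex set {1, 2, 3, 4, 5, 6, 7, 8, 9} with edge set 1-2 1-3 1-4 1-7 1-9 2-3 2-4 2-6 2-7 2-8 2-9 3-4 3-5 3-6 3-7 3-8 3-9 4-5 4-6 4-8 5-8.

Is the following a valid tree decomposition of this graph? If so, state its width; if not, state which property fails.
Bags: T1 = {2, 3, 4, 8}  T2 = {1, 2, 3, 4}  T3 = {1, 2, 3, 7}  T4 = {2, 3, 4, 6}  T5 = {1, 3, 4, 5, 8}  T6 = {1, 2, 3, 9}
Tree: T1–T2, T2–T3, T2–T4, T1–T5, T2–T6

No — bags containing vertex 1 are not connected in the tree.

A tree decomposition must satisfy three properties: every vertex lies in some bag; for every edge, both endpoints lie together in some bag; and for every vertex, the bags containing it form a connected subtree. Here bags containing vertex 1 are not connected in the tree, so the decomposition is invalid.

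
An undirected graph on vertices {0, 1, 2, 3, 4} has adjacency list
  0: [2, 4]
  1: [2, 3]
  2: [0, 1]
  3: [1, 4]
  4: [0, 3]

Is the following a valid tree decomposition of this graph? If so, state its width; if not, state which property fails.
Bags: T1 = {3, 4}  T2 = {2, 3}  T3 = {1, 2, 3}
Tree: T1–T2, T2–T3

No — vertex 0 appears in no bag.

A tree decomposition must satisfy three properties: every vertex lies in some bag; for every edge, both endpoints lie together in some bag; and for every vertex, the bags containing it form a connected subtree. Here vertex 0 appears in no bag, so the decomposition is invalid.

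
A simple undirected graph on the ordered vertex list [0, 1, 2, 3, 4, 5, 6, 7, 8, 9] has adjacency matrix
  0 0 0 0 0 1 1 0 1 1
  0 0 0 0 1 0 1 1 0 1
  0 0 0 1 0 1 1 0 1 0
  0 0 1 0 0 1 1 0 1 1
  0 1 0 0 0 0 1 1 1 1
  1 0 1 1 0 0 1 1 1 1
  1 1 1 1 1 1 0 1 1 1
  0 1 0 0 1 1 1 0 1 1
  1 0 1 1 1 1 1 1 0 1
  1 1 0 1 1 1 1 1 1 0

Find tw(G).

A width-4 tree decomposition is:
Bags: B1 = {4, 6, 7, 8, 9}  B2 = {5, 6, 7, 8, 9}  B3 = {3, 5, 6, 8, 9}  B4 = {1, 4, 6, 7, 9}  B5 = {2, 3, 5, 6, 8}  B6 = {0, 5, 6, 8, 9}
Tree: B1–B2, B2–B3, B1–B4, B3–B5, B2–B6
The largest bag has 5 vertices, giving width 4; this decomposition certifies tw(G) ≤ 4. For the lower bound, the 5 vertices {4, 6, 7, 8, 9} are pairwise adjacent, and any tree decomposition puts a clique entirely inside one bag — forcing width ≥ 4. The upper and lower bounds meet at 4, so that is the treewidth.

4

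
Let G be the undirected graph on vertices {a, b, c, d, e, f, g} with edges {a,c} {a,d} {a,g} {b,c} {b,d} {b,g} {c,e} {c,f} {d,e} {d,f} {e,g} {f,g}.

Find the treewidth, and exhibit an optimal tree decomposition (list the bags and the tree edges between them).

The largest bag has 4 vertices, giving width 3; this decomposition certifies tw(G) ≤ 3. For the lower bound: the 4 vertex sets {b,g}, {d,f}, {c}, {e} are disjoint, each induces a connected subgraph, and every pair is joined by at least one edge of G. Contracting each set to a single vertex therefore yields K_{4} as a minor, and since treewidth is minor-monotone, tw(G) ≥ tw(K_{4}) = 3. Therefore the treewidth is 3.

Treewidth 3.
Bags: B1 = {b, c, d, g}  B2 = {c, d, f, g}  B3 = {c, d, e, g}  B4 = {a, c, d, g}
Tree: B1–B2, B2–B3, B3–B4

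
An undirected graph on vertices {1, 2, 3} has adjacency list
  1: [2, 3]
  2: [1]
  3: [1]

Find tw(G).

A width-1 tree decomposition is:
Bags: B1 = {1, 3}  B2 = {1, 2}
Tree: B1–B2
The largest bag has 2 vertices, giving width 1; this decomposition certifies tw(G) ≤ 1. Any graph with an edge has treewidth ≥ 1, and G has the edge 3–1. Hence tw(G) = 1 exactly.

1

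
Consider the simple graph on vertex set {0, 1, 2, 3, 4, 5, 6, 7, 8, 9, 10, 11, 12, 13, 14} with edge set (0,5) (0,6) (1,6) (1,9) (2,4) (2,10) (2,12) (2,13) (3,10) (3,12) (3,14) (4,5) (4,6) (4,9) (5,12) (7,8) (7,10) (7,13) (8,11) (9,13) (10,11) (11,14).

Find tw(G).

3

A width-3 tree decomposition is:
Bags: B1 = {0, 1, 6, 9}  B2 = {0, 4, 6, 9}  B3 = {0, 4, 5, 9}  B4 = {4, 5, 9, 13}  B5 = {2, 4, 5, 13}  B6 = {2, 5, 12, 13}  B7 = {2, 7, 12, 13}  B8 = {2, 7, 10, 12}  B9 = {3, 7, 10, 12}  B10 = {3, 7, 8, 10}  B11 = {3, 8, 10, 11}  B12 = {3, 8, 11, 14}
Tree: B1–B2, B2–B3, B3–B4, B4–B5, B5–B6, B6–B7, B7–B8, B8–B9, B9–B10, B10–B11, B11–B12
Every bag has size at most 4, so the width is 4 − 1 = 3 and tw(G) ≤ 3. For the lower bound: the 4 vertex sets {0,1,6}, {9}, {4}, {2,5,12,13} are disjoint, each induces a connected subgraph, and every pair is joined by at least one edge of G. Contracting each set to a single vertex therefore yields K_{4} as a minor, and since treewidth is minor-monotone, tw(G) ≥ tw(K_{4}) = 3. Combining the bounds, tw(G) = 3.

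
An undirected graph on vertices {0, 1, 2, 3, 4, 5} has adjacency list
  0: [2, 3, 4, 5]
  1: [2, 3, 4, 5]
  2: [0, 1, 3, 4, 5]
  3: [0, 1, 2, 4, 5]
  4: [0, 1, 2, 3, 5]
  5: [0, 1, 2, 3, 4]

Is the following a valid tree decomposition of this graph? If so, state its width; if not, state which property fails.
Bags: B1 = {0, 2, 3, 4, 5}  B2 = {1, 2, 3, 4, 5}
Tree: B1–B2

Vertex coverage: the bags together contain {0, 1, 2, 3, 4, 5}, the full vertex set. Edge coverage: each edge of G has both endpoints in at least one bag. Running intersection: for every vertex, the bags containing it form a connected subtree. All three properties hold, so this is a valid tree decomposition of width max|bag| − 1 = 4, and hence tw(G) ≤ 4.

Yes; width 4.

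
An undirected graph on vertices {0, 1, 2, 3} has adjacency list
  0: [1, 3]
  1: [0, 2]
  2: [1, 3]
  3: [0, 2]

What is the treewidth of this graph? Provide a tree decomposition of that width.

Every bag has size at most 3, so the width is 3 − 1 = 2 and tw(G) ≤ 2. The edges 0–1–2–3–0 form a cycle, so G is not a tree and its treewidth is at least 2. The upper and lower bounds meet at 2, so that is the treewidth.

Treewidth 2.
One optimal decomposition is:
Bags: B1 = {0, 1, 2}  B2 = {0, 2, 3}
Tree: B1–B2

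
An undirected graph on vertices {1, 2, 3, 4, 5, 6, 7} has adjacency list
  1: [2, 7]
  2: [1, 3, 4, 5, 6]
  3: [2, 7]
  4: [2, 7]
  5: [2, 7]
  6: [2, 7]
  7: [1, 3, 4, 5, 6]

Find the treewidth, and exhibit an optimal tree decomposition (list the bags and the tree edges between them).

Treewidth 2.
One optimal decomposition is:
Bags: B1 = {2, 6, 7}  B2 = {2, 5, 7}  B3 = {1, 2, 7}  B4 = {2, 3, 7}  B5 = {2, 4, 7}
Tree: B1–B2, B2–B3, B3–B4, B4–B5

Every bag has size at most 3, so the width is 3 − 1 = 2 and tw(G) ≤ 2. Since 2–6–7–5–2 is a cycle in G, G is not acyclic. Forests are exactly the graphs of treewidth ≤ 1, so tw(G) ≥ 2. Hence tw(G) = 2 exactly.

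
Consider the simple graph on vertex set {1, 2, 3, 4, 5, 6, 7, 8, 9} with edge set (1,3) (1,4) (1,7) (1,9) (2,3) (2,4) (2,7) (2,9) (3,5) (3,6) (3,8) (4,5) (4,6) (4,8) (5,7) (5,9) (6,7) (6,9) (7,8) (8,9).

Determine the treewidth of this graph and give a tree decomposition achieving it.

Each bag holds 5 vertices, so the decomposition has width 4, which upper-bounds the treewidth. For the lower bound: the 5 vertex sets {6,9}, {1,7}, {4,5}, {3}, {2} are disjoint, each induces a connected subgraph, and every pair is joined by at least one edge of G. Contracting each set to a single vertex therefore yields K_{5} as a minor, and since treewidth is minor-monotone, tw(G) ≥ tw(K_{5}) = 4. Hence tw(G) = 4 exactly.

Treewidth 4.
One such decomposition:
Bags: B1 = {3, 4, 6, 7, 9}  B2 = {1, 3, 4, 7, 9}  B3 = {3, 4, 5, 7, 9}  B4 = {2, 3, 4, 7, 9}  B5 = {3, 4, 7, 8, 9}
Tree: B1–B2, B2–B3, B3–B4, B4–B5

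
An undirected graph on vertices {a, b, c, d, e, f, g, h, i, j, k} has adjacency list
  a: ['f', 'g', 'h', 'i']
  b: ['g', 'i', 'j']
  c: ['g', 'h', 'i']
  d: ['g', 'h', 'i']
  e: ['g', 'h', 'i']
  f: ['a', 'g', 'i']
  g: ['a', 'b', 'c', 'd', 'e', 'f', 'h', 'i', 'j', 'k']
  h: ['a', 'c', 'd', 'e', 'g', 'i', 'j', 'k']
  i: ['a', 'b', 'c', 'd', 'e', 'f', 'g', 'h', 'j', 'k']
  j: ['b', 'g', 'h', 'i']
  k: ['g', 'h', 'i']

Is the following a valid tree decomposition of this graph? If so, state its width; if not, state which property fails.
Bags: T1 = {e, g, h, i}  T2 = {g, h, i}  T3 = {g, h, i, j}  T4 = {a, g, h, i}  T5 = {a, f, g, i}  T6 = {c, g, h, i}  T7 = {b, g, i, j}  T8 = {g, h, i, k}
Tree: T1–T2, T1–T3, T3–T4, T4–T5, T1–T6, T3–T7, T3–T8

No — vertex d appears in no bag.

A tree decomposition must satisfy three properties: every vertex lies in some bag; for every edge, both endpoints lie together in some bag; and for every vertex, the bags containing it form a connected subtree. Here vertex d appears in no bag, so the decomposition is invalid.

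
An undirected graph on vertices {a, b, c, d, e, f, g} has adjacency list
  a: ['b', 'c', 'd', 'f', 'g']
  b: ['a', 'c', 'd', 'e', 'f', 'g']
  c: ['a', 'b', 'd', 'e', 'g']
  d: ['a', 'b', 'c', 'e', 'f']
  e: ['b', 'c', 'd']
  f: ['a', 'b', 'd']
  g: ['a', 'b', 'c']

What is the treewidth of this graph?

3

A width-3 tree decomposition is:
Bags: B1 = {a, b, c, g}  B2 = {a, b, c, d}  B3 = {b, c, d, e}  B4 = {a, b, d, f}
Tree: B1–B2, B2–B3, B2–B4
Each bag holds 4 vertices, so the decomposition has width 3, which upper-bounds the treewidth. On the other hand G contains the 4-clique {b, c, d, e}. A clique must lie in a single bag of any decomposition, so no decomposition can have width below 3. Hence tw(G) = 3 exactly.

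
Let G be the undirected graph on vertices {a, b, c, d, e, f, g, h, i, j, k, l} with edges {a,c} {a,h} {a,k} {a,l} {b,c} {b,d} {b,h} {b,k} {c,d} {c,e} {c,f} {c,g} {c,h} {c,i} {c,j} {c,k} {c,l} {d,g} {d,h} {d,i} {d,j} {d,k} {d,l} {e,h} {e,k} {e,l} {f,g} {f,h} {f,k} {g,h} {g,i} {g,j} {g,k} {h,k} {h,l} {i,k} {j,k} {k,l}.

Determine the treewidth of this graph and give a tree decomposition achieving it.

Every bag has size at most 5, so the width is 5 − 1 = 4 and tw(G) ≤ 4. For the lower bound, the 5 vertices {c, d, g, j, k} are pairwise adjacent, and any tree decomposition puts a clique entirely inside one bag — forcing width ≥ 4. Hence tw(G) = 4 exactly.

Treewidth 4.
Bags: B1 = {c, d, g, h, k}  B2 = {c, f, g, h, k}  B3 = {c, d, h, k, l}  B4 = {c, e, h, k, l}  B5 = {b, c, d, h, k}  B6 = {c, d, g, i, k}  B7 = {a, c, h, k, l}  B8 = {c, d, g, j, k}
Tree: B1–B2, B1–B3, B3–B4, B3–B5, B1–B6, B4–B7, B1–B8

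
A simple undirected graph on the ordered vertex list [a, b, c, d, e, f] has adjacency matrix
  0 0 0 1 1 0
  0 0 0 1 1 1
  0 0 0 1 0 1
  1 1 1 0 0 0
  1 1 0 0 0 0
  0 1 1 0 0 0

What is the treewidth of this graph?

A width-2 tree decomposition is:
Bags: B1 = {b, c, f}  B2 = {b, c, d}  B3 = {b, d, e}  B4 = {a, d, e}
Tree: B1–B2, B2–B3, B3–B4
Every bag has size at most 3, so the width is 3 − 1 = 2 and tw(G) ≤ 2. Since f–c–d–b–f is a cycle in G, G is not acyclic. Forests are exactly the graphs of treewidth ≤ 1, so tw(G) ≥ 2. Therefore the treewidth is 2.

2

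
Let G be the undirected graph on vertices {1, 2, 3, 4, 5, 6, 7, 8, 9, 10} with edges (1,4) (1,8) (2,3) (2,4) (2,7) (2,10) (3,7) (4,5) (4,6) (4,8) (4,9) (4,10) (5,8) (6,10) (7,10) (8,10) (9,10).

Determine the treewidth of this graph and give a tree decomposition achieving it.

Every bag has size at most 3, so the width is 3 − 1 = 2 and tw(G) ≤ 2. Conversely, {2, 3, 7} is a clique of size 3, and the vertices of any clique must share a bag in every tree decomposition; so some bag has ≥ 3 vertices and tw(G) ≥ 2. Combining the bounds, tw(G) = 2.

Treewidth 2.
One optimal decomposition is:
Bags: B1 = {4, 8, 10}  B2 = {2, 4, 10}  B3 = {2, 7, 10}  B4 = {4, 6, 10}  B5 = {1, 4, 8}  B6 = {4, 5, 8}  B7 = {4, 9, 10}  B8 = {2, 3, 7}
Tree: B1–B2, B2–B3, B2–B4, B1–B5, B5–B6, B1–B7, B3–B8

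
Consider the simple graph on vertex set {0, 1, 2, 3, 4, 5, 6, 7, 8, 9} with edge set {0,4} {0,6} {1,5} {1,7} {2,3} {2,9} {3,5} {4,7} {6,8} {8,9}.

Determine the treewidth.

A width-2 tree decomposition is:
Bags: B1 = {2, 8, 9}  B2 = {2, 3, 8}  B3 = {3, 5, 8}  B4 = {1, 5, 8}  B5 = {1, 7, 8}  B6 = {4, 7, 8}  B7 = {0, 4, 8}  B8 = {0, 6, 8}
Tree: B1–B2, B2–B3, B3–B4, B4–B5, B5–B6, B6–B7, B7–B8
Every bag has size at most 3, so the width is 3 − 1 = 2 and tw(G) ≤ 2. For the lower bound, G contains the cycle 8–9–2–3–5–1–7–4–0–6–8, so G is not a forest; only forests have treewidth ≤ 1, hence tw(G) ≥ 2. Therefore the treewidth is 2.

2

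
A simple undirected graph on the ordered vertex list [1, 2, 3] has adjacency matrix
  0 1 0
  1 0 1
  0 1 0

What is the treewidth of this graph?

1

A width-1 tree decomposition is:
Bags: B1 = {1, 2}  B2 = {2, 3}
Tree: B1–B2
Every bag has size at most 2, so the width is 2 − 1 = 1 and tw(G) ≤ 1. Any graph with an edge has treewidth ≥ 1, and G has the edge 2–1. The upper and lower bounds meet at 1, so that is the treewidth.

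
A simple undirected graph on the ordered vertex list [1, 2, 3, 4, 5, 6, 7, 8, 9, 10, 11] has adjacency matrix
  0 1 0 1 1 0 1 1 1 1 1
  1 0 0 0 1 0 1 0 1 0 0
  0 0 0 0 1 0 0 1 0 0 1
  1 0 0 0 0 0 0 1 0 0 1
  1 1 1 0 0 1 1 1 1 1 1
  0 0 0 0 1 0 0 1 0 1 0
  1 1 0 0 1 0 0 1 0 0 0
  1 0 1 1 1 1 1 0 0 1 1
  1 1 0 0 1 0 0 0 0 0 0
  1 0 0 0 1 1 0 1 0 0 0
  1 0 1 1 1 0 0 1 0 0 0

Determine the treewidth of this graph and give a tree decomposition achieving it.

Treewidth 3.
Bags: B1 = {1, 5, 8, 11}  B2 = {1, 5, 7, 8}  B3 = {1, 5, 8, 10}  B4 = {1, 4, 8, 11}  B5 = {3, 5, 8, 11}  B6 = {1, 2, 5, 7}  B7 = {1, 2, 5, 9}  B8 = {5, 6, 8, 10}
Tree: B1–B2, B1–B3, B1–B4, B1–B5, B2–B6, B6–B7, B3–B8

The largest bag has 4 vertices, giving width 3; this decomposition certifies tw(G) ≤ 3. For the lower bound, the 4 vertices {1, 4, 8, 11} are pairwise adjacent, and any tree decomposition puts a clique entirely inside one bag — forcing width ≥ 3. Therefore the treewidth is 3.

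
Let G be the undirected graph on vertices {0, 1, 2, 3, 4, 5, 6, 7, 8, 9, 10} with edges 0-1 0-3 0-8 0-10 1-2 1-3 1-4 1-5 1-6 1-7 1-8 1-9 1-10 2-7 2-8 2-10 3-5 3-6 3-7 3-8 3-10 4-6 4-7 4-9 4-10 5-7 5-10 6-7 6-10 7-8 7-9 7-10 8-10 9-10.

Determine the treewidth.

4

A width-4 tree decomposition is:
Bags: B1 = {1, 3, 7, 8, 10}  B2 = {1, 3, 6, 7, 10}  B3 = {0, 1, 3, 8, 10}  B4 = {1, 4, 6, 7, 10}  B5 = {1, 3, 5, 7, 10}  B6 = {1, 4, 7, 9, 10}  B7 = {1, 2, 7, 8, 10}
Tree: B1–B2, B1–B3, B2–B4, B2–B5, B4–B6, B1–B7
The largest bag has 5 vertices, giving width 4; this decomposition certifies tw(G) ≤ 4. For the lower bound, the 5 vertices {0, 1, 3, 8, 10} are pairwise adjacent, and any tree decomposition puts a clique entirely inside one bag — forcing width ≥ 4. Combining the bounds, tw(G) = 4.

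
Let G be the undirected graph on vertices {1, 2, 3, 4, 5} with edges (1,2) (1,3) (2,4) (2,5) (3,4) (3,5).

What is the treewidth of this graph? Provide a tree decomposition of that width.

The largest bag has 3 vertices, giving width 2; this decomposition certifies tw(G) ≤ 2. The edges 5–3–4–2–5 form a cycle, so G is not a tree and its treewidth is at least 2. Combining the bounds, tw(G) = 2.

Treewidth 2.
Bags: B1 = {2, 3, 5}  B2 = {2, 3, 4}  B3 = {1, 2, 3}
Tree: B1–B2, B2–B3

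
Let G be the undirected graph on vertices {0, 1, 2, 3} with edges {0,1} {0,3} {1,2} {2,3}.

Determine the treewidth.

2

A width-2 tree decomposition is:
Bags: B1 = {1, 2, 3}  B2 = {0, 1, 3}
Tree: B1–B2
The largest bag has 3 vertices, giving width 2; this decomposition certifies tw(G) ≤ 2. Since 1–2–3–0–1 is a cycle in G, G is not acyclic. Forests are exactly the graphs of treewidth ≤ 1, so tw(G) ≥ 2. Hence tw(G) = 2 exactly.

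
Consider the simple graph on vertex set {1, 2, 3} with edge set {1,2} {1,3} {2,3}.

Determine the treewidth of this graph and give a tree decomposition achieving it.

A single bag containing all 3 vertices is trivially a valid decomposition of width 2. On the other hand G contains the 3-clique {1, 2, 3}. A clique must lie in a single bag of any decomposition, so no decomposition can have width below 2. Hence tw(G) = 2 exactly.

Treewidth 2.
One optimal decomposition is:
Bags: B1 = {1, 2, 3}
Tree: (single bag)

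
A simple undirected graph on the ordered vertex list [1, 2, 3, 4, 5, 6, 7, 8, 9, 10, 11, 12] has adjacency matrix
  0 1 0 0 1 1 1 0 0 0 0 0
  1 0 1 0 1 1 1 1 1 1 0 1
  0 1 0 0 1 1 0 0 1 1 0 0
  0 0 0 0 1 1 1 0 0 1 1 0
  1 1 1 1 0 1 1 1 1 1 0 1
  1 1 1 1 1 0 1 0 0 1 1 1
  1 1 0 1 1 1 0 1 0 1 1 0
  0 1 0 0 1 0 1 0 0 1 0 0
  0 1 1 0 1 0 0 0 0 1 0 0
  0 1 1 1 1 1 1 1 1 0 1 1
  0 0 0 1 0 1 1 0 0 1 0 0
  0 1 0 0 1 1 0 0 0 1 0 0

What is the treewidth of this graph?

4

A width-4 tree decomposition is:
Bags: B1 = {2, 5, 6, 7, 10}  B2 = {2, 5, 7, 8, 10}  B3 = {2, 3, 5, 6, 10}  B4 = {1, 2, 5, 6, 7}  B5 = {4, 5, 6, 7, 10}  B6 = {2, 5, 6, 10, 12}  B7 = {2, 3, 5, 9, 10}  B8 = {4, 6, 7, 10, 11}
Tree: B1–B2, B1–B3, B1–B4, B1–B5, B3–B6, B3–B7, B5–B8
Every bag has size at most 5, so the width is 5 − 1 = 4 and tw(G) ≤ 4. Conversely, {4, 6, 7, 10, 11} is a clique of size 5, and the vertices of any clique must share a bag in every tree decomposition; so some bag has ≥ 5 vertices and tw(G) ≥ 4. Combining the bounds, tw(G) = 4.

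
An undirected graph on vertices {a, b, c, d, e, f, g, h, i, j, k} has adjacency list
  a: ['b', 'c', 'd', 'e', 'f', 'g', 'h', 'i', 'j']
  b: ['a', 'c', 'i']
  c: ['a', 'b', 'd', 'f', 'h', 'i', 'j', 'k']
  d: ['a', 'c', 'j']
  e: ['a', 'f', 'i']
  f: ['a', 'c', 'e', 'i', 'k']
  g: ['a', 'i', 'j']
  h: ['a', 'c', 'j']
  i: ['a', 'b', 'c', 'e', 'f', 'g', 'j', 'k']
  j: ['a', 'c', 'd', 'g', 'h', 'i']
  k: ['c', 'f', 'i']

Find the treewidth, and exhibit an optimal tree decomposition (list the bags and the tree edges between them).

Every bag has size at most 4, so the width is 4 − 1 = 3 and tw(G) ≤ 3. For the lower bound, the 4 vertices {a, c, d, j} are pairwise adjacent, and any tree decomposition puts a clique entirely inside one bag — forcing width ≥ 3. The upper and lower bounds meet at 3, so that is the treewidth.

Treewidth 3.
Bags: B1 = {c, f, i, k}  B2 = {a, c, f, i}  B3 = {a, c, i, j}  B4 = {a, c, d, j}  B5 = {a, c, h, j}  B6 = {a, b, c, i}  B7 = {a, g, i, j}  B8 = {a, e, f, i}
Tree: B1–B2, B2–B3, B3–B4, B3–B5, B2–B6, B3–B7, B2–B8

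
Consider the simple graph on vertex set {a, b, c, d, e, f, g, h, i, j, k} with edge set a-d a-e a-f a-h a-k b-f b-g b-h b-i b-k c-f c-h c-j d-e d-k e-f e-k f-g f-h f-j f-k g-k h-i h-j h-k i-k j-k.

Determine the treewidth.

A width-3 tree decomposition is:
Bags: B1 = {b, f, h, k}  B2 = {f, h, j, k}  B3 = {b, h, i, k}  B4 = {b, f, g, k}  B5 = {a, f, h, k}  B6 = {a, e, f, k}  B7 = {a, d, e, k}  B8 = {c, f, h, j}
Tree: B1–B2, B1–B3, B1–B4, B1–B5, B5–B6, B6–B7, B2–B8
The largest bag has 4 vertices, giving width 3; this decomposition certifies tw(G) ≤ 3. Conversely, {c, f, h, j} is a clique of size 4, and the vertices of any clique must share a bag in every tree decomposition; so some bag has ≥ 4 vertices and tw(G) ≥ 3. Hence tw(G) = 3 exactly.

3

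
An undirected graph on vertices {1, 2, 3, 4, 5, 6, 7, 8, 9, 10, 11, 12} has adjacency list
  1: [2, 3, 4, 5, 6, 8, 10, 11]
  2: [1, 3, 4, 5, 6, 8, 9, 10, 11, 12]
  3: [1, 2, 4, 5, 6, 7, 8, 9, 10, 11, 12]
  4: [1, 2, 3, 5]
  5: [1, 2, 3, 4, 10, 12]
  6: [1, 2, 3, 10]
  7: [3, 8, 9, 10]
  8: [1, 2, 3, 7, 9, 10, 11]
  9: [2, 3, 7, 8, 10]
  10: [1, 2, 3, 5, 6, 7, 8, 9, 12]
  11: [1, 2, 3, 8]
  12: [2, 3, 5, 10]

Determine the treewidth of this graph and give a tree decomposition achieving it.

Each bag holds 5 vertices, so the decomposition has width 4, which upper-bounds the treewidth. Conversely, {1, 2, 3, 8, 10} is a clique of size 5, and the vertices of any clique must share a bag in every tree decomposition; so some bag has ≥ 5 vertices and tw(G) ≥ 4. Hence tw(G) = 4 exactly.

Treewidth 4.
One optimal decomposition is:
Bags: B1 = {1, 2, 3, 5, 10}  B2 = {1, 2, 3, 8, 10}  B3 = {1, 2, 3, 4, 5}  B4 = {1, 2, 3, 6, 10}  B5 = {2, 3, 8, 9, 10}  B6 = {1, 2, 3, 8, 11}  B7 = {3, 7, 8, 9, 10}  B8 = {2, 3, 5, 10, 12}
Tree: B1–B2, B1–B3, B1–B4, B2–B5, B2–B6, B5–B7, B1–B8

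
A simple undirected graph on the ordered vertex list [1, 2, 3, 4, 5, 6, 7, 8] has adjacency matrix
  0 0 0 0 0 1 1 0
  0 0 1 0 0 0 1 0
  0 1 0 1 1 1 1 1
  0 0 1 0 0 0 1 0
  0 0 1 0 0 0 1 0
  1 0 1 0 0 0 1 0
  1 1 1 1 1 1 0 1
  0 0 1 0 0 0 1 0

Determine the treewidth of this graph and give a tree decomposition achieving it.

The largest bag has 3 vertices, giving width 2; this decomposition certifies tw(G) ≤ 2. For the lower bound, the 3 vertices {1, 6, 7} are pairwise adjacent, and any tree decomposition puts a clique entirely inside one bag — forcing width ≥ 2. Therefore the treewidth is 2.

Treewidth 2.
One such decomposition:
Bags: B1 = {3, 6, 7}  B2 = {2, 3, 7}  B3 = {1, 6, 7}  B4 = {3, 7, 8}  B5 = {3, 5, 7}  B6 = {3, 4, 7}
Tree: B1–B2, B1–B3, B2–B4, B2–B5, B2–B6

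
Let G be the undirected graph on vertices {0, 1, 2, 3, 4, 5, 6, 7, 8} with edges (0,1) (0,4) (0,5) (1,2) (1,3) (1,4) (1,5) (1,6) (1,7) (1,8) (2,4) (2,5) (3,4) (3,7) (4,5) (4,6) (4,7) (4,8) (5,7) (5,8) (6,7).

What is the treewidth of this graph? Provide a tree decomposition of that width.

Treewidth 3.
One optimal decomposition is:
Bags: B1 = {1, 4, 5, 8}  B2 = {0, 1, 4, 5}  B3 = {1, 4, 5, 7}  B4 = {1, 2, 4, 5}  B5 = {1, 3, 4, 7}  B6 = {1, 4, 6, 7}
Tree: B1–B2, B2–B3, B2–B4, B3–B5, B3–B6

The largest bag has 4 vertices, giving width 3; this decomposition certifies tw(G) ≤ 3. For the lower bound, the 4 vertices {1, 3, 4, 7} are pairwise adjacent, and any tree decomposition puts a clique entirely inside one bag — forcing width ≥ 3. Combining the bounds, tw(G) = 3.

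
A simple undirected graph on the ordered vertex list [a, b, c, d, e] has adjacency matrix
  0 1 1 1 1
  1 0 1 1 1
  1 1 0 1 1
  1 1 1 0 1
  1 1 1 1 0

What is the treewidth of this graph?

A width-4 tree decomposition is:
Bags: B1 = {a, b, c, d, e}
Tree: (single bag)
With just one bag of size 5, the width is 5 − 1 = 4, so tw(G) ≤ 4. On the other hand G contains the 5-clique {a, b, c, d, e}. A clique must lie in a single bag of any decomposition, so no decomposition can have width below 4. Therefore the treewidth is 4.

4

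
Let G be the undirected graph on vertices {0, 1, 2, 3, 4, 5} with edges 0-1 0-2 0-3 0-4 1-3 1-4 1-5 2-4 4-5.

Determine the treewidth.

A width-2 tree decomposition is:
Bags: B1 = {0, 1, 4}  B2 = {0, 1, 3}  B3 = {0, 2, 4}  B4 = {1, 4, 5}
Tree: B1–B2, B1–B3, B1–B4
Each bag holds 3 vertices, so the decomposition has width 2, which upper-bounds the treewidth. Conversely, {0, 1, 3} is a clique of size 3, and the vertices of any clique must share a bag in every tree decomposition; so some bag has ≥ 3 vertices and tw(G) ≥ 2. The upper and lower bounds meet at 2, so that is the treewidth.

2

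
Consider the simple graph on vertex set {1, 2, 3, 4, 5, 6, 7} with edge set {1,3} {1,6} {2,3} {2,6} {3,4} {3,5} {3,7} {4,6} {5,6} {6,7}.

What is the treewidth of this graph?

A width-2 tree decomposition is:
Bags: B1 = {1, 3, 6}  B2 = {2, 3, 6}  B3 = {3, 5, 6}  B4 = {3, 6, 7}  B5 = {3, 4, 6}
Tree: B1–B2, B2–B3, B3–B4, B4–B5
Each bag holds 3 vertices, so the decomposition has width 2, which upper-bounds the treewidth. For the lower bound, G contains the cycle 6–1–3–2–6, so G is not a forest; only forests have treewidth ≤ 1, hence tw(G) ≥ 2. Therefore the treewidth is 2.

2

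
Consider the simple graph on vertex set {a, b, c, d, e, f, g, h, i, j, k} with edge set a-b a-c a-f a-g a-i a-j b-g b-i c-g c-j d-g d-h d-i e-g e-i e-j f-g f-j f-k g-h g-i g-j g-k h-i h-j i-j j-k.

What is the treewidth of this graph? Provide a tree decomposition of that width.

Treewidth 3.
One optimal decomposition is:
Bags: B1 = {a, c, g, j}  B2 = {a, g, i, j}  B3 = {a, b, g, i}  B4 = {e, g, i, j}  B5 = {a, f, g, j}  B6 = {g, h, i, j}  B7 = {f, g, j, k}  B8 = {d, g, h, i}
Tree: B1–B2, B2–B3, B2–B4, B1–B5, B2–B6, B5–B7, B6–B8

Every bag has size at most 4, so the width is 4 − 1 = 3 and tw(G) ≤ 3. For the lower bound, the 4 vertices {d, g, h, i} are pairwise adjacent, and any tree decomposition puts a clique entirely inside one bag — forcing width ≥ 3. Combining the bounds, tw(G) = 3.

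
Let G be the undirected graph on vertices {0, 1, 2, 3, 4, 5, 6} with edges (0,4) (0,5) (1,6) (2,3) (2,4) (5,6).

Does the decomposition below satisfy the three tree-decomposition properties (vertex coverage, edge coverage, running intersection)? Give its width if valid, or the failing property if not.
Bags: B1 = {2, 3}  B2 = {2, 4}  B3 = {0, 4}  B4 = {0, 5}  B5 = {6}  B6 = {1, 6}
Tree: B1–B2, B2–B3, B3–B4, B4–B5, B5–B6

A tree decomposition must satisfy three properties: every vertex lies in some bag; for every edge, both endpoints lie together in some bag; and for every vertex, the bags containing it form a connected subtree. Here edge (5,6) lies in no bag, so the decomposition is invalid.

No — edge (5,6) lies in no bag.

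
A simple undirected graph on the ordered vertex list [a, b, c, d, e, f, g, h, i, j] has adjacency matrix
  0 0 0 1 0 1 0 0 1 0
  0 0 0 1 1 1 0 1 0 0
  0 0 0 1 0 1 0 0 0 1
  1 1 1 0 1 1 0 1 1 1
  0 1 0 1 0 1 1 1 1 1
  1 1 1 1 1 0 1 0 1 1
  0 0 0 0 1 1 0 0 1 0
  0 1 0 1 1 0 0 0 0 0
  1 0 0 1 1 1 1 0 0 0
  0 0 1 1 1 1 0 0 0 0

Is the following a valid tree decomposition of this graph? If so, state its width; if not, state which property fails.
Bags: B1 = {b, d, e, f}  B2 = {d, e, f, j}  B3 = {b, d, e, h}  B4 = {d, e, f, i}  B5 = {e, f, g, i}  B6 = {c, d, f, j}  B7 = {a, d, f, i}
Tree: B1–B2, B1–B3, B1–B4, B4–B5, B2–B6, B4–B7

Checking the three conditions: (i) the bags cover all of {a, b, c, d, e, f, g, h, i, j}; (ii) for each edge, some bag contains both endpoints; (iii) the bags containing any fixed vertex form a subtree. All hold, so the decomposition is valid with width 4 − 1 = 3.

Yes; width 3.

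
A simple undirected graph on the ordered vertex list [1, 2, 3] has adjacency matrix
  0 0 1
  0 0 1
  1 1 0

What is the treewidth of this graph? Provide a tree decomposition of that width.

Treewidth 1.
Bags: B1 = {2, 3}  B2 = {1, 3}
Tree: B1–B2

Each bag holds 2 vertices, so the decomposition has width 1, which upper-bounds the treewidth. Since G has at least one edge (e.g. 3–2), it is not an edgeless graph, so tw(G) ≥ 1. Therefore the treewidth is 1.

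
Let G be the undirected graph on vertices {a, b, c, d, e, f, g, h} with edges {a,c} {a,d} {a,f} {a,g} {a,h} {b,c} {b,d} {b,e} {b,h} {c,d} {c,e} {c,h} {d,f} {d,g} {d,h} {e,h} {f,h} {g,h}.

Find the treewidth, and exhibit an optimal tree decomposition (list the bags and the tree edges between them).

Treewidth 3.
Bags: B1 = {a, d, g, h}  B2 = {a, c, d, h}  B3 = {b, c, d, h}  B4 = {b, c, e, h}  B5 = {a, d, f, h}
Tree: B1–B2, B2–B3, B3–B4, B2–B5

Each bag holds 4 vertices, so the decomposition has width 3, which upper-bounds the treewidth. Conversely, {a, d, g, h} is a clique of size 4, and the vertices of any clique must share a bag in every tree decomposition; so some bag has ≥ 4 vertices and tw(G) ≥ 3. Hence tw(G) = 3 exactly.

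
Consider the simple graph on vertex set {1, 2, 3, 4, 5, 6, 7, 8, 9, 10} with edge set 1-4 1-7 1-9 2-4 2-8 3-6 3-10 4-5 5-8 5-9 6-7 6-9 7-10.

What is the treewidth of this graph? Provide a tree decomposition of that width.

Treewidth 2.
One optimal decomposition is:
Bags: B1 = {2, 4, 8}  B2 = {4, 5, 8}  B3 = {1, 4, 5}  B4 = {1, 5, 9}  B5 = {1, 7, 9}  B6 = {6, 7, 9}  B7 = {6, 7, 10}  B8 = {3, 6, 10}
Tree: B1–B2, B2–B3, B3–B4, B4–B5, B5–B6, B6–B7, B7–B8

Each bag holds 3 vertices, so the decomposition has width 2, which upper-bounds the treewidth. For the lower bound, G contains the cycle 2–8–5–4–2, so G is not a forest; only forests have treewidth ≤ 1, hence tw(G) ≥ 2. Combining the bounds, tw(G) = 2.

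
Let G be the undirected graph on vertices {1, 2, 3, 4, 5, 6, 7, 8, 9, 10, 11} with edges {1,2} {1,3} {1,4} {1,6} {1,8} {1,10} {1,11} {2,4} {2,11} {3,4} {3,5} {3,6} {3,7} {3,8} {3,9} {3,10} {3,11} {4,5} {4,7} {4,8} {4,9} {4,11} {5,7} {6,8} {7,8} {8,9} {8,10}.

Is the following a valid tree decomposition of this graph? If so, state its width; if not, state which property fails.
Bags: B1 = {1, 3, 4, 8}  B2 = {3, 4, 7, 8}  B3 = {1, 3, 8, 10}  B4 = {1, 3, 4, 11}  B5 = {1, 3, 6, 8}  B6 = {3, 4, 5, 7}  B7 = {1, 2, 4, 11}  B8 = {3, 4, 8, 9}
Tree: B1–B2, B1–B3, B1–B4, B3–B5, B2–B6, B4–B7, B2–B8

Yes; width 3.

Vertex coverage: the bags together contain {1, 2, 3, 4, 5, 6, 7, 8, 9, 10, 11}, the full vertex set. Edge coverage: each edge of G has both endpoints in at least one bag. Running intersection: for every vertex, the bags containing it form a connected subtree. All three properties hold, so this is a valid tree decomposition of width max|bag| − 1 = 3, and hence tw(G) ≤ 3.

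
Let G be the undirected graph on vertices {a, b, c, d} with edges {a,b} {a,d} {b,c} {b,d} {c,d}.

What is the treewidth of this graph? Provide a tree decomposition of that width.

Every bag has size at most 3, so the width is 3 − 1 = 2 and tw(G) ≤ 2. For the lower bound, the 3 vertices {b, c, d} are pairwise adjacent, and any tree decomposition puts a clique entirely inside one bag — forcing width ≥ 2. Combining the bounds, tw(G) = 2.

Treewidth 2.
One such decomposition:
Bags: B1 = {b, c, d}  B2 = {a, b, d}
Tree: B1–B2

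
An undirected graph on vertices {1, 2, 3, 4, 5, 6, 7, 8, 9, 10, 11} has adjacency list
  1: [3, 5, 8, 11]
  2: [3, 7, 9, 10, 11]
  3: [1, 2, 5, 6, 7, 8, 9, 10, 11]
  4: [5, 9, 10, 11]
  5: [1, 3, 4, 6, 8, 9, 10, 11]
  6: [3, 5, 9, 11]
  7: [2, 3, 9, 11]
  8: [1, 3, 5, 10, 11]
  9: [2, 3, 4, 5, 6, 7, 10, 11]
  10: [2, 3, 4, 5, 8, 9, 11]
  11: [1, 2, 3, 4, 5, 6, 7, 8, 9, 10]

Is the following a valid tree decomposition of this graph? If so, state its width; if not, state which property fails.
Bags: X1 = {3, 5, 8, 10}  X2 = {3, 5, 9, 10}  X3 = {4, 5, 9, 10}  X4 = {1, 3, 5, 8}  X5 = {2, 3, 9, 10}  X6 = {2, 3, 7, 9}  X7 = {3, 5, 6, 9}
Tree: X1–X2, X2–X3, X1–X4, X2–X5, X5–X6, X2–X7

No — vertex 11 appears in no bag.

A tree decomposition must satisfy three properties: every vertex lies in some bag; for every edge, both endpoints lie together in some bag; and for every vertex, the bags containing it form a connected subtree. Here vertex 11 appears in no bag, so the decomposition is invalid.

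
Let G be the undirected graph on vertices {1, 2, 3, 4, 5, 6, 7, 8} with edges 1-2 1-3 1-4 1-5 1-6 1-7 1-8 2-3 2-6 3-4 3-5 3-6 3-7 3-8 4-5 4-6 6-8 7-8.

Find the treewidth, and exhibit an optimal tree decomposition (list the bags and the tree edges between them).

Treewidth 3.
Bags: B1 = {1, 3, 4, 6}  B2 = {1, 3, 6, 8}  B3 = {1, 3, 4, 5}  B4 = {1, 2, 3, 6}  B5 = {1, 3, 7, 8}
Tree: B1–B2, B1–B3, B1–B4, B2–B5

Every bag has size at most 4, so the width is 4 − 1 = 3 and tw(G) ≤ 3. Conversely, {1, 3, 4, 5} is a clique of size 4, and the vertices of any clique must share a bag in every tree decomposition; so some bag has ≥ 4 vertices and tw(G) ≥ 3. Combining the bounds, tw(G) = 3.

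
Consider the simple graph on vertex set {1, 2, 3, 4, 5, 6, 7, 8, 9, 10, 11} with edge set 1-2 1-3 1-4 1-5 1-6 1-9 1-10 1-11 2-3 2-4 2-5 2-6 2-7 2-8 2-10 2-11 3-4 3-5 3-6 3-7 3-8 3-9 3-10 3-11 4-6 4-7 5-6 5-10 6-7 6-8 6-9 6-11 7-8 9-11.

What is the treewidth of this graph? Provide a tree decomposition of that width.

Treewidth 4.
One such decomposition:
Bags: B1 = {1, 2, 3, 4, 6}  B2 = {2, 3, 4, 6, 7}  B3 = {1, 2, 3, 5, 6}  B4 = {1, 2, 3, 6, 11}  B5 = {1, 2, 3, 5, 10}  B6 = {1, 3, 6, 9, 11}  B7 = {2, 3, 6, 7, 8}
Tree: B1–B2, B1–B3, B3–B4, B3–B5, B4–B6, B2–B7

Every bag has size at most 5, so the width is 5 − 1 = 4 and tw(G) ≤ 4. For the lower bound, the 5 vertices {1, 3, 6, 9, 11} are pairwise adjacent, and any tree decomposition puts a clique entirely inside one bag — forcing width ≥ 4. Combining the bounds, tw(G) = 4.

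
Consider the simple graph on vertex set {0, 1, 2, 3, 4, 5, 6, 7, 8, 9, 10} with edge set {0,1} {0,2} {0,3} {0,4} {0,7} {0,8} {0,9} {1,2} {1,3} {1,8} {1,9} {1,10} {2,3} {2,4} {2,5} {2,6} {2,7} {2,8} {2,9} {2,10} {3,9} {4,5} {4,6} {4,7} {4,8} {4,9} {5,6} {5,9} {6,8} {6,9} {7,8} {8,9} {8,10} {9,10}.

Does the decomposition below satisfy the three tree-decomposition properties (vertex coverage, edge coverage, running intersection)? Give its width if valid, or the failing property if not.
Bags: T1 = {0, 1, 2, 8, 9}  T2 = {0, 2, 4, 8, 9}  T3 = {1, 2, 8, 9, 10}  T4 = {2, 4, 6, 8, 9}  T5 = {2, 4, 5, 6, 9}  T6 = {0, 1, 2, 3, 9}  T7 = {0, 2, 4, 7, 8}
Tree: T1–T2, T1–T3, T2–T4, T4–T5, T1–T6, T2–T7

Checking the three conditions: (i) the bags cover all of {0, 1, 2, 3, 4, 5, 6, 7, 8, 9, 10}; (ii) for each edge, some bag contains both endpoints; (iii) the bags containing any fixed vertex form a subtree. All hold, so the decomposition is valid with width 5 − 1 = 4.

Yes; width 4.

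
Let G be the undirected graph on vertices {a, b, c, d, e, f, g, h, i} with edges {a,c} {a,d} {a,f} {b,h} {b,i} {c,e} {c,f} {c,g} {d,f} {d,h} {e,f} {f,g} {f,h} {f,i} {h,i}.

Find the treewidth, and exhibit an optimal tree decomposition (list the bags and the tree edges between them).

The largest bag has 3 vertices, giving width 2; this decomposition certifies tw(G) ≤ 2. On the other hand G contains the 3-clique {d, f, h}. A clique must lie in a single bag of any decomposition, so no decomposition can have width below 2. Hence tw(G) = 2 exactly.

Treewidth 2.
One such decomposition:
Bags: B1 = {c, e, f}  B2 = {c, f, g}  B3 = {a, c, f}  B4 = {a, d, f}  B5 = {d, f, h}  B6 = {f, h, i}  B7 = {b, h, i}
Tree: B1–B2, B1–B3, B3–B4, B4–B5, B5–B6, B6–B7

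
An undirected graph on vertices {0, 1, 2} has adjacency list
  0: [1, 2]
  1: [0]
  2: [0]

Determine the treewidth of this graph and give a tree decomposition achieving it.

Every bag has size at most 2, so the width is 2 − 1 = 1 and tw(G) ≤ 1. Since G has at least one edge (e.g. 0–1), it is not an edgeless graph, so tw(G) ≥ 1. The upper and lower bounds meet at 1, so that is the treewidth.

Treewidth 1.
One optimal decomposition is:
Bags: B1 = {0, 1}  B2 = {0, 2}
Tree: B1–B2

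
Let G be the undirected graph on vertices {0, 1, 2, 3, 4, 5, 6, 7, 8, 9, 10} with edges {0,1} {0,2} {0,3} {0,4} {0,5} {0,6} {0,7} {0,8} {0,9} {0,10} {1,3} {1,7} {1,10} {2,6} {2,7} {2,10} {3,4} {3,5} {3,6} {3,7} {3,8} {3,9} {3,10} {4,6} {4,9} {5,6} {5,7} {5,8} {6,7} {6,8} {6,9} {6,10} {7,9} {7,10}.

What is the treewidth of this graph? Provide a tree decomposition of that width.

Treewidth 4.
One optimal decomposition is:
Bags: B1 = {0, 3, 6, 7, 10}  B2 = {0, 3, 6, 7, 9}  B3 = {0, 2, 6, 7, 10}  B4 = {0, 1, 3, 7, 10}  B5 = {0, 3, 4, 6, 9}  B6 = {0, 3, 5, 6, 7}  B7 = {0, 3, 5, 6, 8}
Tree: B1–B2, B1–B3, B1–B4, B2–B5, B1–B6, B6–B7

Every bag has size at most 5, so the width is 5 − 1 = 4 and tw(G) ≤ 4. Conversely, {0, 2, 6, 7, 10} is a clique of size 5, and the vertices of any clique must share a bag in every tree decomposition; so some bag has ≥ 5 vertices and tw(G) ≥ 4. Hence tw(G) = 4 exactly.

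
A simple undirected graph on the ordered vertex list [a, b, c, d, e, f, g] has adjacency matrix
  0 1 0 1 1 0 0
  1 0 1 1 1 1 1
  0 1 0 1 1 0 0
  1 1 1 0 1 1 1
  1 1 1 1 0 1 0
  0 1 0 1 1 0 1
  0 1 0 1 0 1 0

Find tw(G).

3

A width-3 tree decomposition is:
Bags: B1 = {b, d, e, f}  B2 = {a, b, d, e}  B3 = {b, d, f, g}  B4 = {b, c, d, e}
Tree: B1–B2, B1–B3, B2–B4
The largest bag has 4 vertices, giving width 3; this decomposition certifies tw(G) ≤ 3. On the other hand G contains the 4-clique {b, d, f, g}. A clique must lie in a single bag of any decomposition, so no decomposition can have width below 3. Combining the bounds, tw(G) = 3.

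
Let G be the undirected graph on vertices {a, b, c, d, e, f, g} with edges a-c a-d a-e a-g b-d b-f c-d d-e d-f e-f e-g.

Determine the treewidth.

2

A width-2 tree decomposition is:
Bags: B1 = {d, e, f}  B2 = {a, d, e}  B3 = {a, c, d}  B4 = {a, e, g}  B5 = {b, d, f}
Tree: B1–B2, B2–B3, B2–B4, B1–B5
Each bag holds 3 vertices, so the decomposition has width 2, which upper-bounds the treewidth. Conversely, {a, d, e} is a clique of size 3, and the vertices of any clique must share a bag in every tree decomposition; so some bag has ≥ 3 vertices and tw(G) ≥ 2. Therefore the treewidth is 2.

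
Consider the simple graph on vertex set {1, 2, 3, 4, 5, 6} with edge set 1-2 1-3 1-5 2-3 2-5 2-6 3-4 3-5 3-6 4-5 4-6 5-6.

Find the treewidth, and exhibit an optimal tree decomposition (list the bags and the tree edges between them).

Treewidth 3.
One optimal decomposition is:
Bags: B1 = {1, 2, 3, 5}  B2 = {2, 3, 5, 6}  B3 = {3, 4, 5, 6}
Tree: B1–B2, B2–B3

Every bag has size at most 4, so the width is 4 − 1 = 3 and tw(G) ≤ 3. For the lower bound, the 4 vertices {1, 2, 3, 5} are pairwise adjacent, and any tree decomposition puts a clique entirely inside one bag — forcing width ≥ 3. Therefore the treewidth is 3.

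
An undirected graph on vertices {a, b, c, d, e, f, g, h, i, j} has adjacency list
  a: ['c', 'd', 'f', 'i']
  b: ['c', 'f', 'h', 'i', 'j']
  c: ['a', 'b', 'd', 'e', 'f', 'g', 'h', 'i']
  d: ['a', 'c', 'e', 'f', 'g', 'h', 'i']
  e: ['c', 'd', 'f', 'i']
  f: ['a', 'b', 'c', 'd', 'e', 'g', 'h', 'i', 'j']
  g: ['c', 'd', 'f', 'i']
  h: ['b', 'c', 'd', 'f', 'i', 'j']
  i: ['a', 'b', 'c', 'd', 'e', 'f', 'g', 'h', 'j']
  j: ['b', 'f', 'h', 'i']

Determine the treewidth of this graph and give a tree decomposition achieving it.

The largest bag has 5 vertices, giving width 4; this decomposition certifies tw(G) ≤ 4. Conversely, {b, f, h, i, j} is a clique of size 5, and the vertices of any clique must share a bag in every tree decomposition; so some bag has ≥ 5 vertices and tw(G) ≥ 4. Combining the bounds, tw(G) = 4.

Treewidth 4.
Bags: B1 = {a, c, d, f, i}  B2 = {c, d, e, f, i}  B3 = {c, d, f, g, i}  B4 = {c, d, f, h, i}  B5 = {b, c, f, h, i}  B6 = {b, f, h, i, j}
Tree: B1–B2, B1–B3, B2–B4, B4–B5, B5–B6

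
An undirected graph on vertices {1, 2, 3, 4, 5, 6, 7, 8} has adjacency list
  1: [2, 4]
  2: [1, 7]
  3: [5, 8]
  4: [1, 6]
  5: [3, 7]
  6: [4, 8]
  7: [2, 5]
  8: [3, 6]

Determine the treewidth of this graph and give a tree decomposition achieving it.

Each bag holds 3 vertices, so the decomposition has width 2, which upper-bounds the treewidth. For the lower bound, G contains the cycle 4–6–8–3–5–7–2–1–4, so G is not a forest; only forests have treewidth ≤ 1, hence tw(G) ≥ 2. Combining the bounds, tw(G) = 2.

Treewidth 2.
Bags: B1 = {4, 6, 8}  B2 = {3, 4, 8}  B3 = {3, 4, 5}  B4 = {4, 5, 7}  B5 = {2, 4, 7}  B6 = {1, 2, 4}
Tree: B1–B2, B2–B3, B3–B4, B4–B5, B5–B6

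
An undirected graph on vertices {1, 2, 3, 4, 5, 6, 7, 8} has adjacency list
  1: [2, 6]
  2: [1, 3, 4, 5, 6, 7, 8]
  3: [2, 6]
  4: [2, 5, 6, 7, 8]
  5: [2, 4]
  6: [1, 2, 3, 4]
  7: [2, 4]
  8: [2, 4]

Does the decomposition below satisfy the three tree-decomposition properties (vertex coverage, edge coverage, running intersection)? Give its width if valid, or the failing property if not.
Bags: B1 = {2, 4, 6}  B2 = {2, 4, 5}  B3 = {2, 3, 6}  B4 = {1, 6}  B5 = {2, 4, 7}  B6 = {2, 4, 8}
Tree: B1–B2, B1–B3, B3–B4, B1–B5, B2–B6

No — edge (2,1) lies in no bag.

A tree decomposition must satisfy three properties: every vertex lies in some bag; for every edge, both endpoints lie together in some bag; and for every vertex, the bags containing it form a connected subtree. Here edge (2,1) lies in no bag, so the decomposition is invalid.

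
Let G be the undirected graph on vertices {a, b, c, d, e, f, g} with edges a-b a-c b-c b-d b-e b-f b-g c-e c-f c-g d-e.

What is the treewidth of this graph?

A width-2 tree decomposition is:
Bags: B1 = {b, c, e}  B2 = {b, d, e}  B3 = {b, c, f}  B4 = {b, c, g}  B5 = {a, b, c}
Tree: B1–B2, B1–B3, B3–B4, B3–B5
Each bag holds 3 vertices, so the decomposition has width 2, which upper-bounds the treewidth. On the other hand G contains the 3-clique {b, d, e}. A clique must lie in a single bag of any decomposition, so no decomposition can have width below 2. Therefore the treewidth is 2.

2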